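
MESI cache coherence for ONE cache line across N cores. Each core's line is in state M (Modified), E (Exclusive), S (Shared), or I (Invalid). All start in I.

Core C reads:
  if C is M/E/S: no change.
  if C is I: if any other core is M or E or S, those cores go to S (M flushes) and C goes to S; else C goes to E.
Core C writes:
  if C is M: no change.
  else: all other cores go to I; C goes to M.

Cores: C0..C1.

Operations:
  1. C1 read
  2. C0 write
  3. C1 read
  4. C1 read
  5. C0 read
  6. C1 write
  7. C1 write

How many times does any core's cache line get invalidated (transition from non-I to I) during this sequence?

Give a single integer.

Op 1: C1 read [C1 read from I: no other sharers -> C1=E (exclusive)] -> [I,E] (invalidations this op: 0; running total: 0)
Op 2: C0 write [C0 write: invalidate ['C1=E'] -> C0=M] -> [M,I] (invalidations this op: 1; running total: 1)
Op 3: C1 read [C1 read from I: others=['C0=M'] -> C1=S, others downsized to S] -> [S,S] (invalidations this op: 0; running total: 1)
Op 4: C1 read [C1 read: already in S, no change] -> [S,S] (invalidations this op: 0; running total: 1)
Op 5: C0 read [C0 read: already in S, no change] -> [S,S] (invalidations this op: 0; running total: 1)
Op 6: C1 write [C1 write: invalidate ['C0=S'] -> C1=M] -> [I,M] (invalidations this op: 1; running total: 2)
Op 7: C1 write [C1 write: already M (modified), no change] -> [I,M] (invalidations this op: 0; running total: 2)

Answer: 2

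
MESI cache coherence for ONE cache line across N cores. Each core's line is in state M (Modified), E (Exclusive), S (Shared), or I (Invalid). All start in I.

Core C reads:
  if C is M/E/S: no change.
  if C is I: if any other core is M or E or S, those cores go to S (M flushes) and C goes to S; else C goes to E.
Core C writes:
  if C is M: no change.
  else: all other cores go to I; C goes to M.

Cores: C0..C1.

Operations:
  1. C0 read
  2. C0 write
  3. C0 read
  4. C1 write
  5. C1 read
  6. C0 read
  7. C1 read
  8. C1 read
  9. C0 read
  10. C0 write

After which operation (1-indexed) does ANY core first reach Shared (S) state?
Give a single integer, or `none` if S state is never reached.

Op 1: C0 read [C0 read from I: no other sharers -> C0=E (exclusive)] -> [E,I]
Op 2: C0 write [C0 write: invalidate none -> C0=M] -> [M,I]
Op 3: C0 read [C0 read: already in M, no change] -> [M,I]
Op 4: C1 write [C1 write: invalidate ['C0=M'] -> C1=M] -> [I,M]
Op 5: C1 read [C1 read: already in M, no change] -> [I,M]
Op 6: C0 read [C0 read from I: others=['C1=M'] -> C0=S, others downsized to S] -> [S,S]
  -> First S state at op 6; remaining ops need not be traced.

Answer: 6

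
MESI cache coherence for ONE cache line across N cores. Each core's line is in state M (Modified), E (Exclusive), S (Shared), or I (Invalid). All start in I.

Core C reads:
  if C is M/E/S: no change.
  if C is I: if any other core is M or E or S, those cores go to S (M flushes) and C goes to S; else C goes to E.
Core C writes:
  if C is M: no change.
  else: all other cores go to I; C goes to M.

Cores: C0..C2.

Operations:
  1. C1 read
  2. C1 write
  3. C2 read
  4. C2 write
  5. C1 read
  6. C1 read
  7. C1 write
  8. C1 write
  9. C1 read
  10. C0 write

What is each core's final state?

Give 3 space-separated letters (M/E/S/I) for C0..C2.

Op 1: C1 read [C1 read from I: no other sharers -> C1=E (exclusive)] -> [I,E,I]
Op 2: C1 write [C1 write: invalidate none -> C1=M] -> [I,M,I]
Op 3: C2 read [C2 read from I: others=['C1=M'] -> C2=S, others downsized to S] -> [I,S,S]
Op 4: C2 write [C2 write: invalidate ['C1=S'] -> C2=M] -> [I,I,M]
Op 5: C1 read [C1 read from I: others=['C2=M'] -> C1=S, others downsized to S] -> [I,S,S]
Op 6: C1 read [C1 read: already in S, no change] -> [I,S,S]
Op 7: C1 write [C1 write: invalidate ['C2=S'] -> C1=M] -> [I,M,I]
Op 8: C1 write [C1 write: already M (modified), no change] -> [I,M,I]
Op 9: C1 read [C1 read: already in M, no change] -> [I,M,I]
Op 10: C0 write [C0 write: invalidate ['C1=M'] -> C0=M] -> [M,I,I]

Answer: M I I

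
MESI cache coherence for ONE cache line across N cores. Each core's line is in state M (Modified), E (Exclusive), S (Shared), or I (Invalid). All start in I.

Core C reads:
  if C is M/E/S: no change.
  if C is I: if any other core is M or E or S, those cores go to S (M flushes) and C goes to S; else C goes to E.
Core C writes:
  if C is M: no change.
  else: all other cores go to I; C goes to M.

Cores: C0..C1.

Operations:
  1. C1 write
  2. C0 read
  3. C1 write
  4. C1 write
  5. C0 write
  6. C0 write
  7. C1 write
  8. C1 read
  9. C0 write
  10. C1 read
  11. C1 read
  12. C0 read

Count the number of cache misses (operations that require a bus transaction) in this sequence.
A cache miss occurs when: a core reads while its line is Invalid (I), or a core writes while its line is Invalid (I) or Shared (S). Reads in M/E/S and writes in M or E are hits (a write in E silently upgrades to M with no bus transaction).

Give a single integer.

Answer: 7

Derivation:
Op 1: C1 write [C1 write: invalidate none -> C1=M] -> [I,M] [MISS #1: write from I]
Op 2: C0 read [C0 read from I: others=['C1=M'] -> C0=S, others downsized to S] -> [S,S] [MISS #2: read from I]
Op 3: C1 write [C1 write: invalidate ['C0=S'] -> C1=M] -> [I,M] [MISS #3: write from S]
Op 4: C1 write [C1 write: already M (modified), no change] -> [I,M] [hit: write from M]
Op 5: C0 write [C0 write: invalidate ['C1=M'] -> C0=M] -> [M,I] [MISS #4: write from I]
Op 6: C0 write [C0 write: already M (modified), no change] -> [M,I] [hit: write from M]
Op 7: C1 write [C1 write: invalidate ['C0=M'] -> C1=M] -> [I,M] [MISS #5: write from I]
Op 8: C1 read [C1 read: already in M, no change] -> [I,M] [hit: read from M]
Op 9: C0 write [C0 write: invalidate ['C1=M'] -> C0=M] -> [M,I] [MISS #6: write from I]
Op 10: C1 read [C1 read from I: others=['C0=M'] -> C1=S, others downsized to S] -> [S,S] [MISS #7: read from I]
Op 11: C1 read [C1 read: already in S, no change] -> [S,S] [hit: read from S]
Op 12: C0 read [C0 read: already in S, no change] -> [S,S] [hit: read from S]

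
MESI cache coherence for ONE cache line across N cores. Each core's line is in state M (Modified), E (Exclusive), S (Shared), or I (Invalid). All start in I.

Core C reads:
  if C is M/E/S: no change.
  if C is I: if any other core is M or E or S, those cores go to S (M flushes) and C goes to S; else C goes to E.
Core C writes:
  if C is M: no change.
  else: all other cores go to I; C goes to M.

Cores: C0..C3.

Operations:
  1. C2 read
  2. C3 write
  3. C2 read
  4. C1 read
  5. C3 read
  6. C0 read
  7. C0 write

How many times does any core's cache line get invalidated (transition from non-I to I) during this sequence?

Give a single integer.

Op 1: C2 read [C2 read from I: no other sharers -> C2=E (exclusive)] -> [I,I,E,I] (invalidations this op: 0; running total: 0)
Op 2: C3 write [C3 write: invalidate ['C2=E'] -> C3=M] -> [I,I,I,M] (invalidations this op: 1; running total: 1)
Op 3: C2 read [C2 read from I: others=['C3=M'] -> C2=S, others downsized to S] -> [I,I,S,S] (invalidations this op: 0; running total: 1)
Op 4: C1 read [C1 read from I: others=['C2=S', 'C3=S'] -> C1=S, others downsized to S] -> [I,S,S,S] (invalidations this op: 0; running total: 1)
Op 5: C3 read [C3 read: already in S, no change] -> [I,S,S,S] (invalidations this op: 0; running total: 1)
Op 6: C0 read [C0 read from I: others=['C1=S', 'C2=S', 'C3=S'] -> C0=S, others downsized to S] -> [S,S,S,S] (invalidations this op: 0; running total: 1)
Op 7: C0 write [C0 write: invalidate ['C1=S', 'C2=S', 'C3=S'] -> C0=M] -> [M,I,I,I] (invalidations this op: 3; running total: 4)

Answer: 4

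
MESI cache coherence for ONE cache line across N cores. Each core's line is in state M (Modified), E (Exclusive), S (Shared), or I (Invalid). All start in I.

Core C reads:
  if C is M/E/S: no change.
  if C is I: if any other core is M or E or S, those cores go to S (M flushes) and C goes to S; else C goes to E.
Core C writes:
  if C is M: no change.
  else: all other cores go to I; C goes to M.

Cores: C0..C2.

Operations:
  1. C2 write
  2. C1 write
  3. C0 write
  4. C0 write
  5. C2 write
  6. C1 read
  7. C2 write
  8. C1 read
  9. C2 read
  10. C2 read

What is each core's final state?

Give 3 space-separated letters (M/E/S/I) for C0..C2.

Answer: I S S

Derivation:
Op 1: C2 write [C2 write: invalidate none -> C2=M] -> [I,I,M]
Op 2: C1 write [C1 write: invalidate ['C2=M'] -> C1=M] -> [I,M,I]
Op 3: C0 write [C0 write: invalidate ['C1=M'] -> C0=M] -> [M,I,I]
Op 4: C0 write [C0 write: already M (modified), no change] -> [M,I,I]
Op 5: C2 write [C2 write: invalidate ['C0=M'] -> C2=M] -> [I,I,M]
Op 6: C1 read [C1 read from I: others=['C2=M'] -> C1=S, others downsized to S] -> [I,S,S]
Op 7: C2 write [C2 write: invalidate ['C1=S'] -> C2=M] -> [I,I,M]
Op 8: C1 read [C1 read from I: others=['C2=M'] -> C1=S, others downsized to S] -> [I,S,S]
Op 9: C2 read [C2 read: already in S, no change] -> [I,S,S]
Op 10: C2 read [C2 read: already in S, no change] -> [I,S,S]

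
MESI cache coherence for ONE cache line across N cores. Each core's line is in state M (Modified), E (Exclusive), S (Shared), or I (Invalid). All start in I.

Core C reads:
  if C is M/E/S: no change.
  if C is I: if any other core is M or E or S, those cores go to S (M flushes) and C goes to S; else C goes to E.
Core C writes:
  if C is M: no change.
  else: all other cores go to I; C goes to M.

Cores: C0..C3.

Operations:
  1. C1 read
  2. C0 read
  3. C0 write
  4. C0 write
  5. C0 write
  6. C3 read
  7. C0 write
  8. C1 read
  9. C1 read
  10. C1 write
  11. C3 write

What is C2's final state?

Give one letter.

Answer: I

Derivation:
Op 1: C1 read [C1 read from I: no other sharers -> C1=E (exclusive)] -> [I,E,I,I]
Op 2: C0 read [C0 read from I: others=['C1=E'] -> C0=S, others downsized to S] -> [S,S,I,I]
Op 3: C0 write [C0 write: invalidate ['C1=S'] -> C0=M] -> [M,I,I,I]
Op 4: C0 write [C0 write: already M (modified), no change] -> [M,I,I,I]
Op 5: C0 write [C0 write: already M (modified), no change] -> [M,I,I,I]
Op 6: C3 read [C3 read from I: others=['C0=M'] -> C3=S, others downsized to S] -> [S,I,I,S]
Op 7: C0 write [C0 write: invalidate ['C3=S'] -> C0=M] -> [M,I,I,I]
Op 8: C1 read [C1 read from I: others=['C0=M'] -> C1=S, others downsized to S] -> [S,S,I,I]
Op 9: C1 read [C1 read: already in S, no change] -> [S,S,I,I]
Op 10: C1 write [C1 write: invalidate ['C0=S'] -> C1=M] -> [I,M,I,I]
Op 11: C3 write [C3 write: invalidate ['C1=M'] -> C3=M] -> [I,I,I,M]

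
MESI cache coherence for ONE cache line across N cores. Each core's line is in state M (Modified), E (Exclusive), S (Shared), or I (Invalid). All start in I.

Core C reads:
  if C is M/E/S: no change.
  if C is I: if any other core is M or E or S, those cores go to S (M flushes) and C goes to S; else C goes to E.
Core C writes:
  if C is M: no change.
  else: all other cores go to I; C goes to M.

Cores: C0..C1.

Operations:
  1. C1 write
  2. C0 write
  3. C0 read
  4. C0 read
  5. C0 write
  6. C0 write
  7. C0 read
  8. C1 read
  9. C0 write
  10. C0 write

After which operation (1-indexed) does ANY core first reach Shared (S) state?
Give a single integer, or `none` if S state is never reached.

Op 1: C1 write [C1 write: invalidate none -> C1=M] -> [I,M]
Op 2: C0 write [C0 write: invalidate ['C1=M'] -> C0=M] -> [M,I]
Op 3: C0 read [C0 read: already in M, no change] -> [M,I]
Op 4: C0 read [C0 read: already in M, no change] -> [M,I]
Op 5: C0 write [C0 write: already M (modified), no change] -> [M,I]
Op 6: C0 write [C0 write: already M (modified), no change] -> [M,I]
Op 7: C0 read [C0 read: already in M, no change] -> [M,I]
Op 8: C1 read [C1 read from I: others=['C0=M'] -> C1=S, others downsized to S] -> [S,S]
  -> First S state at op 8; remaining ops need not be traced.

Answer: 8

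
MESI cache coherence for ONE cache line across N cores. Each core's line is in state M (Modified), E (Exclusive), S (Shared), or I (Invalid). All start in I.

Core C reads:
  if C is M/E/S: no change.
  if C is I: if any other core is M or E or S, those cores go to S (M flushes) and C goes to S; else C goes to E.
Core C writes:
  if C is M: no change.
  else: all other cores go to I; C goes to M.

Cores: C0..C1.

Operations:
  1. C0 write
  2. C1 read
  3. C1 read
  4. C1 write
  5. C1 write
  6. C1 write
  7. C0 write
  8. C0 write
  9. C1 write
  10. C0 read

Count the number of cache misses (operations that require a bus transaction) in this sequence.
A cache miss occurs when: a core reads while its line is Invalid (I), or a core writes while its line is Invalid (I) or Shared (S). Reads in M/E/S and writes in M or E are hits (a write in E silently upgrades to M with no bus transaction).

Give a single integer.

Op 1: C0 write [C0 write: invalidate none -> C0=M] -> [M,I] [MISS #1: write from I]
Op 2: C1 read [C1 read from I: others=['C0=M'] -> C1=S, others downsized to S] -> [S,S] [MISS #2: read from I]
Op 3: C1 read [C1 read: already in S, no change] -> [S,S] [hit: read from S]
Op 4: C1 write [C1 write: invalidate ['C0=S'] -> C1=M] -> [I,M] [MISS #3: write from S]
Op 5: C1 write [C1 write: already M (modified), no change] -> [I,M] [hit: write from M]
Op 6: C1 write [C1 write: already M (modified), no change] -> [I,M] [hit: write from M]
Op 7: C0 write [C0 write: invalidate ['C1=M'] -> C0=M] -> [M,I] [MISS #4: write from I]
Op 8: C0 write [C0 write: already M (modified), no change] -> [M,I] [hit: write from M]
Op 9: C1 write [C1 write: invalidate ['C0=M'] -> C1=M] -> [I,M] [MISS #5: write from I]
Op 10: C0 read [C0 read from I: others=['C1=M'] -> C0=S, others downsized to S] -> [S,S] [MISS #6: read from I]

Answer: 6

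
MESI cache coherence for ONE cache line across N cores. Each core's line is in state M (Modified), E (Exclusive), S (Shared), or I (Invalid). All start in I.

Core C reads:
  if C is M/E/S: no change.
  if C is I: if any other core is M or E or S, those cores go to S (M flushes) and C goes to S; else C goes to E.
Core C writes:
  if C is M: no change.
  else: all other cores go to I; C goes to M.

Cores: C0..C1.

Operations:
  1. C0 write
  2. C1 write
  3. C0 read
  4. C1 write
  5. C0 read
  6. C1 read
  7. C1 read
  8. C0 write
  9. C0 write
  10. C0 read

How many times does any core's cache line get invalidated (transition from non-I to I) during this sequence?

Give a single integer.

Op 1: C0 write [C0 write: invalidate none -> C0=M] -> [M,I] (invalidations this op: 0; running total: 0)
Op 2: C1 write [C1 write: invalidate ['C0=M'] -> C1=M] -> [I,M] (invalidations this op: 1; running total: 1)
Op 3: C0 read [C0 read from I: others=['C1=M'] -> C0=S, others downsized to S] -> [S,S] (invalidations this op: 0; running total: 1)
Op 4: C1 write [C1 write: invalidate ['C0=S'] -> C1=M] -> [I,M] (invalidations this op: 1; running total: 2)
Op 5: C0 read [C0 read from I: others=['C1=M'] -> C0=S, others downsized to S] -> [S,S] (invalidations this op: 0; running total: 2)
Op 6: C1 read [C1 read: already in S, no change] -> [S,S] (invalidations this op: 0; running total: 2)
Op 7: C1 read [C1 read: already in S, no change] -> [S,S] (invalidations this op: 0; running total: 2)
Op 8: C0 write [C0 write: invalidate ['C1=S'] -> C0=M] -> [M,I] (invalidations this op: 1; running total: 3)
Op 9: C0 write [C0 write: already M (modified), no change] -> [M,I] (invalidations this op: 0; running total: 3)
Op 10: C0 read [C0 read: already in M, no change] -> [M,I] (invalidations this op: 0; running total: 3)

Answer: 3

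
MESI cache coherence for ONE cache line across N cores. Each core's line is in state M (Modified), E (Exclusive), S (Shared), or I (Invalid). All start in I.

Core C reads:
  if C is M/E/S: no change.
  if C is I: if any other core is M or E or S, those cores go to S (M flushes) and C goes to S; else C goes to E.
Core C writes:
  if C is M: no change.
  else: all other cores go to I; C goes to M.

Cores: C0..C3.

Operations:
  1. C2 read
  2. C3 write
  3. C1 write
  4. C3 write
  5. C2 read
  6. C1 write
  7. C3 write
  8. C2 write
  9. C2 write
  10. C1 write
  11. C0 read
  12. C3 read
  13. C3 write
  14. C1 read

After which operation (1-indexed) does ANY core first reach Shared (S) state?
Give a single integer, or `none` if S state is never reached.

Answer: 5

Derivation:
Op 1: C2 read [C2 read from I: no other sharers -> C2=E (exclusive)] -> [I,I,E,I]
Op 2: C3 write [C3 write: invalidate ['C2=E'] -> C3=M] -> [I,I,I,M]
Op 3: C1 write [C1 write: invalidate ['C3=M'] -> C1=M] -> [I,M,I,I]
Op 4: C3 write [C3 write: invalidate ['C1=M'] -> C3=M] -> [I,I,I,M]
Op 5: C2 read [C2 read from I: others=['C3=M'] -> C2=S, others downsized to S] -> [I,I,S,S]
  -> First S state at op 5; remaining ops need not be traced.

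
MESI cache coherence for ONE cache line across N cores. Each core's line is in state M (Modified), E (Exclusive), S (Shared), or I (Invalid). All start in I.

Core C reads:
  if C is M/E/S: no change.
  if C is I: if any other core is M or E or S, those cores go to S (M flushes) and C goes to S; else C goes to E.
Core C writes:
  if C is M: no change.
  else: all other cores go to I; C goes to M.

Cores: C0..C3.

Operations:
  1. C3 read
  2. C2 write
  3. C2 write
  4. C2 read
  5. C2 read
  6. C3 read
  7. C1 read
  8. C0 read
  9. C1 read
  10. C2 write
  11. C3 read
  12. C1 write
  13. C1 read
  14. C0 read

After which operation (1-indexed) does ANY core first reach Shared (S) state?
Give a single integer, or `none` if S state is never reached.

Answer: 6

Derivation:
Op 1: C3 read [C3 read from I: no other sharers -> C3=E (exclusive)] -> [I,I,I,E]
Op 2: C2 write [C2 write: invalidate ['C3=E'] -> C2=M] -> [I,I,M,I]
Op 3: C2 write [C2 write: already M (modified), no change] -> [I,I,M,I]
Op 4: C2 read [C2 read: already in M, no change] -> [I,I,M,I]
Op 5: C2 read [C2 read: already in M, no change] -> [I,I,M,I]
Op 6: C3 read [C3 read from I: others=['C2=M'] -> C3=S, others downsized to S] -> [I,I,S,S]
  -> First S state at op 6; remaining ops need not be traced.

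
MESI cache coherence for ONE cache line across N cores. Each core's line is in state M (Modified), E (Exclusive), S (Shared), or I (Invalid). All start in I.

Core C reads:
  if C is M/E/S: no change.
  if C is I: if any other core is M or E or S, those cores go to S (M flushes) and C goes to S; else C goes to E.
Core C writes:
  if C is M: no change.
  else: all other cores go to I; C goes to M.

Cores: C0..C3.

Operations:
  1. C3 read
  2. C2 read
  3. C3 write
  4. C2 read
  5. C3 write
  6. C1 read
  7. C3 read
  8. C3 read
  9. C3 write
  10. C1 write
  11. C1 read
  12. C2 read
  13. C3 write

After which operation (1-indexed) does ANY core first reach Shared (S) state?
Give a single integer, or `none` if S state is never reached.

Op 1: C3 read [C3 read from I: no other sharers -> C3=E (exclusive)] -> [I,I,I,E]
Op 2: C2 read [C2 read from I: others=['C3=E'] -> C2=S, others downsized to S] -> [I,I,S,S]
  -> First S state at op 2; remaining ops need not be traced.

Answer: 2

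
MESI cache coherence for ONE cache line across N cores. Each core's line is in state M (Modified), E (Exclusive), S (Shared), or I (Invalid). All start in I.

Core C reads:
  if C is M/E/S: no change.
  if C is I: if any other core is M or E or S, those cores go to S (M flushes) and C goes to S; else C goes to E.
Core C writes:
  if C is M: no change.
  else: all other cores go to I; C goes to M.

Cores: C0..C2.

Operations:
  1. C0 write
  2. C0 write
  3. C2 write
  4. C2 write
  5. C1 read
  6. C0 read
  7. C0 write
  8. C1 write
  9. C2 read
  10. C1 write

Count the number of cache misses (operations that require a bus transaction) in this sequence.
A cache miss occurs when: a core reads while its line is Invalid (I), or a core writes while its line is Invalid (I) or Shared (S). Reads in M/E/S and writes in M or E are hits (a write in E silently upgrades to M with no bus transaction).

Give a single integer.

Op 1: C0 write [C0 write: invalidate none -> C0=M] -> [M,I,I] [MISS #1: write from I]
Op 2: C0 write [C0 write: already M (modified), no change] -> [M,I,I] [hit: write from M]
Op 3: C2 write [C2 write: invalidate ['C0=M'] -> C2=M] -> [I,I,M] [MISS #2: write from I]
Op 4: C2 write [C2 write: already M (modified), no change] -> [I,I,M] [hit: write from M]
Op 5: C1 read [C1 read from I: others=['C2=M'] -> C1=S, others downsized to S] -> [I,S,S] [MISS #3: read from I]
Op 6: C0 read [C0 read from I: others=['C1=S', 'C2=S'] -> C0=S, others downsized to S] -> [S,S,S] [MISS #4: read from I]
Op 7: C0 write [C0 write: invalidate ['C1=S', 'C2=S'] -> C0=M] -> [M,I,I] [MISS #5: write from S]
Op 8: C1 write [C1 write: invalidate ['C0=M'] -> C1=M] -> [I,M,I] [MISS #6: write from I]
Op 9: C2 read [C2 read from I: others=['C1=M'] -> C2=S, others downsized to S] -> [I,S,S] [MISS #7: read from I]
Op 10: C1 write [C1 write: invalidate ['C2=S'] -> C1=M] -> [I,M,I] [MISS #8: write from S]

Answer: 8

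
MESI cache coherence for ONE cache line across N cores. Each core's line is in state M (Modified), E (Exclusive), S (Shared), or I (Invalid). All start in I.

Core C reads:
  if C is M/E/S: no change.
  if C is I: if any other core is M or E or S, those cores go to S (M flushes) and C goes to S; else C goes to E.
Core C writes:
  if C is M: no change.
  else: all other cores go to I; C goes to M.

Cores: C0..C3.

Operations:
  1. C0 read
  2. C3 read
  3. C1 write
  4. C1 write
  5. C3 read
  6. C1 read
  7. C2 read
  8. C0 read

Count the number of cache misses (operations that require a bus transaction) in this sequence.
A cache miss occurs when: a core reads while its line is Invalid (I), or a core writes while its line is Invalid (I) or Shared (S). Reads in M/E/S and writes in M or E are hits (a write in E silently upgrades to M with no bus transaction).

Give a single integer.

Answer: 6

Derivation:
Op 1: C0 read [C0 read from I: no other sharers -> C0=E (exclusive)] -> [E,I,I,I] [MISS #1: read from I]
Op 2: C3 read [C3 read from I: others=['C0=E'] -> C3=S, others downsized to S] -> [S,I,I,S] [MISS #2: read from I]
Op 3: C1 write [C1 write: invalidate ['C0=S', 'C3=S'] -> C1=M] -> [I,M,I,I] [MISS #3: write from I]
Op 4: C1 write [C1 write: already M (modified), no change] -> [I,M,I,I] [hit: write from M]
Op 5: C3 read [C3 read from I: others=['C1=M'] -> C3=S, others downsized to S] -> [I,S,I,S] [MISS #4: read from I]
Op 6: C1 read [C1 read: already in S, no change] -> [I,S,I,S] [hit: read from S]
Op 7: C2 read [C2 read from I: others=['C1=S', 'C3=S'] -> C2=S, others downsized to S] -> [I,S,S,S] [MISS #5: read from I]
Op 8: C0 read [C0 read from I: others=['C1=S', 'C2=S', 'C3=S'] -> C0=S, others downsized to S] -> [S,S,S,S] [MISS #6: read from I]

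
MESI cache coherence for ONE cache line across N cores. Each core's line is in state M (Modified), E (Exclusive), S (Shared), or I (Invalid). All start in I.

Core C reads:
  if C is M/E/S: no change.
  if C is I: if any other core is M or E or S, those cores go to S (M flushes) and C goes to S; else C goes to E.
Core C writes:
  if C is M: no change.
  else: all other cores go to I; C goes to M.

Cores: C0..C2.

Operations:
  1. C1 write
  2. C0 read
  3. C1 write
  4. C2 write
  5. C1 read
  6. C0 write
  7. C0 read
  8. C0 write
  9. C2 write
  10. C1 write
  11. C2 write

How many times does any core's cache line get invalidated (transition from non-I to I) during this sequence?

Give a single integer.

Answer: 7

Derivation:
Op 1: C1 write [C1 write: invalidate none -> C1=M] -> [I,M,I] (invalidations this op: 0; running total: 0)
Op 2: C0 read [C0 read from I: others=['C1=M'] -> C0=S, others downsized to S] -> [S,S,I] (invalidations this op: 0; running total: 0)
Op 3: C1 write [C1 write: invalidate ['C0=S'] -> C1=M] -> [I,M,I] (invalidations this op: 1; running total: 1)
Op 4: C2 write [C2 write: invalidate ['C1=M'] -> C2=M] -> [I,I,M] (invalidations this op: 1; running total: 2)
Op 5: C1 read [C1 read from I: others=['C2=M'] -> C1=S, others downsized to S] -> [I,S,S] (invalidations this op: 0; running total: 2)
Op 6: C0 write [C0 write: invalidate ['C1=S', 'C2=S'] -> C0=M] -> [M,I,I] (invalidations this op: 2; running total: 4)
Op 7: C0 read [C0 read: already in M, no change] -> [M,I,I] (invalidations this op: 0; running total: 4)
Op 8: C0 write [C0 write: already M (modified), no change] -> [M,I,I] (invalidations this op: 0; running total: 4)
Op 9: C2 write [C2 write: invalidate ['C0=M'] -> C2=M] -> [I,I,M] (invalidations this op: 1; running total: 5)
Op 10: C1 write [C1 write: invalidate ['C2=M'] -> C1=M] -> [I,M,I] (invalidations this op: 1; running total: 6)
Op 11: C2 write [C2 write: invalidate ['C1=M'] -> C2=M] -> [I,I,M] (invalidations this op: 1; running total: 7)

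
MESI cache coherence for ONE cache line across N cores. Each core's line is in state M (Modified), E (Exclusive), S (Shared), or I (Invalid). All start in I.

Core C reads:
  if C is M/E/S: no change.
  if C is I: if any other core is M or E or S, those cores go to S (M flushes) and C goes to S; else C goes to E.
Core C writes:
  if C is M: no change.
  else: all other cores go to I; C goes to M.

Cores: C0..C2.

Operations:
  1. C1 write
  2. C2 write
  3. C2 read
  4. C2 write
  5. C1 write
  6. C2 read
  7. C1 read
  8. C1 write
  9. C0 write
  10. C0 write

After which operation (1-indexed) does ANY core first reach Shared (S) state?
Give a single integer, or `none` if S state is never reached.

Op 1: C1 write [C1 write: invalidate none -> C1=M] -> [I,M,I]
Op 2: C2 write [C2 write: invalidate ['C1=M'] -> C2=M] -> [I,I,M]
Op 3: C2 read [C2 read: already in M, no change] -> [I,I,M]
Op 4: C2 write [C2 write: already M (modified), no change] -> [I,I,M]
Op 5: C1 write [C1 write: invalidate ['C2=M'] -> C1=M] -> [I,M,I]
Op 6: C2 read [C2 read from I: others=['C1=M'] -> C2=S, others downsized to S] -> [I,S,S]
  -> First S state at op 6; remaining ops need not be traced.

Answer: 6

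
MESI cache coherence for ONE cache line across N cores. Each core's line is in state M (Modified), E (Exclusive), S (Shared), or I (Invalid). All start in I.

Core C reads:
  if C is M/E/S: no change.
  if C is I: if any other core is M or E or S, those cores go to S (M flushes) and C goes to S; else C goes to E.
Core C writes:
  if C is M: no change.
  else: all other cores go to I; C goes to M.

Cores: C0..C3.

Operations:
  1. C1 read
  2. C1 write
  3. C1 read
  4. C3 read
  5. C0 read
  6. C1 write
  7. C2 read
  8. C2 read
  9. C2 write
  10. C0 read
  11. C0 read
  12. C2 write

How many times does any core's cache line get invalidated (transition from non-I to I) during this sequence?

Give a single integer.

Op 1: C1 read [C1 read from I: no other sharers -> C1=E (exclusive)] -> [I,E,I,I] (invalidations this op: 0; running total: 0)
Op 2: C1 write [C1 write: invalidate none -> C1=M] -> [I,M,I,I] (invalidations this op: 0; running total: 0)
Op 3: C1 read [C1 read: already in M, no change] -> [I,M,I,I] (invalidations this op: 0; running total: 0)
Op 4: C3 read [C3 read from I: others=['C1=M'] -> C3=S, others downsized to S] -> [I,S,I,S] (invalidations this op: 0; running total: 0)
Op 5: C0 read [C0 read from I: others=['C1=S', 'C3=S'] -> C0=S, others downsized to S] -> [S,S,I,S] (invalidations this op: 0; running total: 0)
Op 6: C1 write [C1 write: invalidate ['C0=S', 'C3=S'] -> C1=M] -> [I,M,I,I] (invalidations this op: 2; running total: 2)
Op 7: C2 read [C2 read from I: others=['C1=M'] -> C2=S, others downsized to S] -> [I,S,S,I] (invalidations this op: 0; running total: 2)
Op 8: C2 read [C2 read: already in S, no change] -> [I,S,S,I] (invalidations this op: 0; running total: 2)
Op 9: C2 write [C2 write: invalidate ['C1=S'] -> C2=M] -> [I,I,M,I] (invalidations this op: 1; running total: 3)
Op 10: C0 read [C0 read from I: others=['C2=M'] -> C0=S, others downsized to S] -> [S,I,S,I] (invalidations this op: 0; running total: 3)
Op 11: C0 read [C0 read: already in S, no change] -> [S,I,S,I] (invalidations this op: 0; running total: 3)
Op 12: C2 write [C2 write: invalidate ['C0=S'] -> C2=M] -> [I,I,M,I] (invalidations this op: 1; running total: 4)

Answer: 4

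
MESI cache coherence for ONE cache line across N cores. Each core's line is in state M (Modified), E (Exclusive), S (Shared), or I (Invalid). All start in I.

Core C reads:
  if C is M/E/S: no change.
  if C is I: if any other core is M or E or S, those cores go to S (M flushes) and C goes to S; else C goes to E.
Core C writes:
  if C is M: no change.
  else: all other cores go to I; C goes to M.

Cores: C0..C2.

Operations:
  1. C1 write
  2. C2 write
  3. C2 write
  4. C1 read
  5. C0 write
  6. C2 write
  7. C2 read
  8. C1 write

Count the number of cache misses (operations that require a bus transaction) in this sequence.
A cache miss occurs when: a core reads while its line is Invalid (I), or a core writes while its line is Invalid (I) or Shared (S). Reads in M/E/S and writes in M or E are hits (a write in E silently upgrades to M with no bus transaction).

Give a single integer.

Answer: 6

Derivation:
Op 1: C1 write [C1 write: invalidate none -> C1=M] -> [I,M,I] [MISS #1: write from I]
Op 2: C2 write [C2 write: invalidate ['C1=M'] -> C2=M] -> [I,I,M] [MISS #2: write from I]
Op 3: C2 write [C2 write: already M (modified), no change] -> [I,I,M] [hit: write from M]
Op 4: C1 read [C1 read from I: others=['C2=M'] -> C1=S, others downsized to S] -> [I,S,S] [MISS #3: read from I]
Op 5: C0 write [C0 write: invalidate ['C1=S', 'C2=S'] -> C0=M] -> [M,I,I] [MISS #4: write from I]
Op 6: C2 write [C2 write: invalidate ['C0=M'] -> C2=M] -> [I,I,M] [MISS #5: write from I]
Op 7: C2 read [C2 read: already in M, no change] -> [I,I,M] [hit: read from M]
Op 8: C1 write [C1 write: invalidate ['C2=M'] -> C1=M] -> [I,M,I] [MISS #6: write from I]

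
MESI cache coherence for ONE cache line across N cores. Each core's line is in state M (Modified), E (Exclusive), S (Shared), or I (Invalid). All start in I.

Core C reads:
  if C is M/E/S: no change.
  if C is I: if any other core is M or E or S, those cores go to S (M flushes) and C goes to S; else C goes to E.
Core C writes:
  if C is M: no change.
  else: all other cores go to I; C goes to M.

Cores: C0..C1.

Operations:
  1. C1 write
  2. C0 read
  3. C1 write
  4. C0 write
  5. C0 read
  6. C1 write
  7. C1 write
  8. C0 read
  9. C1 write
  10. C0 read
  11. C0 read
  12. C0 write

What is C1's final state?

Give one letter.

Answer: I

Derivation:
Op 1: C1 write [C1 write: invalidate none -> C1=M] -> [I,M]
Op 2: C0 read [C0 read from I: others=['C1=M'] -> C0=S, others downsized to S] -> [S,S]
Op 3: C1 write [C1 write: invalidate ['C0=S'] -> C1=M] -> [I,M]
Op 4: C0 write [C0 write: invalidate ['C1=M'] -> C0=M] -> [M,I]
Op 5: C0 read [C0 read: already in M, no change] -> [M,I]
Op 6: C1 write [C1 write: invalidate ['C0=M'] -> C1=M] -> [I,M]
Op 7: C1 write [C1 write: already M (modified), no change] -> [I,M]
Op 8: C0 read [C0 read from I: others=['C1=M'] -> C0=S, others downsized to S] -> [S,S]
Op 9: C1 write [C1 write: invalidate ['C0=S'] -> C1=M] -> [I,M]
Op 10: C0 read [C0 read from I: others=['C1=M'] -> C0=S, others downsized to S] -> [S,S]
Op 11: C0 read [C0 read: already in S, no change] -> [S,S]
Op 12: C0 write [C0 write: invalidate ['C1=S'] -> C0=M] -> [M,I]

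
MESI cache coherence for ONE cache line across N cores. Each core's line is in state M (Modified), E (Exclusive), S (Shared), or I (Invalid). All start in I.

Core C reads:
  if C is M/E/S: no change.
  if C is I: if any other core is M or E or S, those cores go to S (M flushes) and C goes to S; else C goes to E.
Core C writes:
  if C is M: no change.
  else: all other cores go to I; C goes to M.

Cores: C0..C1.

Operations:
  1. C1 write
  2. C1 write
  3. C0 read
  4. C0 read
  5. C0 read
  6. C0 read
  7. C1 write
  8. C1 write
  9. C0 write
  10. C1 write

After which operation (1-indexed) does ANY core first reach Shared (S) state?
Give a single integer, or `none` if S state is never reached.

Answer: 3

Derivation:
Op 1: C1 write [C1 write: invalidate none -> C1=M] -> [I,M]
Op 2: C1 write [C1 write: already M (modified), no change] -> [I,M]
Op 3: C0 read [C0 read from I: others=['C1=M'] -> C0=S, others downsized to S] -> [S,S]
  -> First S state at op 3; remaining ops need not be traced.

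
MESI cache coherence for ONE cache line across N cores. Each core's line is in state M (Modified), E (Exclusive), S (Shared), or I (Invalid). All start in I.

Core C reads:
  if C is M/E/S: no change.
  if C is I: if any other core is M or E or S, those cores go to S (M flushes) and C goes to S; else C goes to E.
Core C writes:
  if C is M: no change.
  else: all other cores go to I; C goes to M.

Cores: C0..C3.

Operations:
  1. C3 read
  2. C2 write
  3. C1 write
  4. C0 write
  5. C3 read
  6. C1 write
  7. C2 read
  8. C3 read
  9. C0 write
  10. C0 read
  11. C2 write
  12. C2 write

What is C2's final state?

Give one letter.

Answer: M

Derivation:
Op 1: C3 read [C3 read from I: no other sharers -> C3=E (exclusive)] -> [I,I,I,E]
Op 2: C2 write [C2 write: invalidate ['C3=E'] -> C2=M] -> [I,I,M,I]
Op 3: C1 write [C1 write: invalidate ['C2=M'] -> C1=M] -> [I,M,I,I]
Op 4: C0 write [C0 write: invalidate ['C1=M'] -> C0=M] -> [M,I,I,I]
Op 5: C3 read [C3 read from I: others=['C0=M'] -> C3=S, others downsized to S] -> [S,I,I,S]
Op 6: C1 write [C1 write: invalidate ['C0=S', 'C3=S'] -> C1=M] -> [I,M,I,I]
Op 7: C2 read [C2 read from I: others=['C1=M'] -> C2=S, others downsized to S] -> [I,S,S,I]
Op 8: C3 read [C3 read from I: others=['C1=S', 'C2=S'] -> C3=S, others downsized to S] -> [I,S,S,S]
Op 9: C0 write [C0 write: invalidate ['C1=S', 'C2=S', 'C3=S'] -> C0=M] -> [M,I,I,I]
Op 10: C0 read [C0 read: already in M, no change] -> [M,I,I,I]
Op 11: C2 write [C2 write: invalidate ['C0=M'] -> C2=M] -> [I,I,M,I]
Op 12: C2 write [C2 write: already M (modified), no change] -> [I,I,M,I]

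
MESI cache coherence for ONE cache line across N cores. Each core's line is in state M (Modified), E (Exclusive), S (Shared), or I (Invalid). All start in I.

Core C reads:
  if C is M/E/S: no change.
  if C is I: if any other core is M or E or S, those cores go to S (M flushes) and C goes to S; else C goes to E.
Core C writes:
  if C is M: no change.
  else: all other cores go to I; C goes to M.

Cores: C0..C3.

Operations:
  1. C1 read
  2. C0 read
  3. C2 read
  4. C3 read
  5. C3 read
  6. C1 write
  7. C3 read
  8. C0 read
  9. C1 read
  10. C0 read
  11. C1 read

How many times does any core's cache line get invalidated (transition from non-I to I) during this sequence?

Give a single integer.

Op 1: C1 read [C1 read from I: no other sharers -> C1=E (exclusive)] -> [I,E,I,I] (invalidations this op: 0; running total: 0)
Op 2: C0 read [C0 read from I: others=['C1=E'] -> C0=S, others downsized to S] -> [S,S,I,I] (invalidations this op: 0; running total: 0)
Op 3: C2 read [C2 read from I: others=['C0=S', 'C1=S'] -> C2=S, others downsized to S] -> [S,S,S,I] (invalidations this op: 0; running total: 0)
Op 4: C3 read [C3 read from I: others=['C0=S', 'C1=S', 'C2=S'] -> C3=S, others downsized to S] -> [S,S,S,S] (invalidations this op: 0; running total: 0)
Op 5: C3 read [C3 read: already in S, no change] -> [S,S,S,S] (invalidations this op: 0; running total: 0)
Op 6: C1 write [C1 write: invalidate ['C0=S', 'C2=S', 'C3=S'] -> C1=M] -> [I,M,I,I] (invalidations this op: 3; running total: 3)
Op 7: C3 read [C3 read from I: others=['C1=M'] -> C3=S, others downsized to S] -> [I,S,I,S] (invalidations this op: 0; running total: 3)
Op 8: C0 read [C0 read from I: others=['C1=S', 'C3=S'] -> C0=S, others downsized to S] -> [S,S,I,S] (invalidations this op: 0; running total: 3)
Op 9: C1 read [C1 read: already in S, no change] -> [S,S,I,S] (invalidations this op: 0; running total: 3)
Op 10: C0 read [C0 read: already in S, no change] -> [S,S,I,S] (invalidations this op: 0; running total: 3)
Op 11: C1 read [C1 read: already in S, no change] -> [S,S,I,S] (invalidations this op: 0; running total: 3)

Answer: 3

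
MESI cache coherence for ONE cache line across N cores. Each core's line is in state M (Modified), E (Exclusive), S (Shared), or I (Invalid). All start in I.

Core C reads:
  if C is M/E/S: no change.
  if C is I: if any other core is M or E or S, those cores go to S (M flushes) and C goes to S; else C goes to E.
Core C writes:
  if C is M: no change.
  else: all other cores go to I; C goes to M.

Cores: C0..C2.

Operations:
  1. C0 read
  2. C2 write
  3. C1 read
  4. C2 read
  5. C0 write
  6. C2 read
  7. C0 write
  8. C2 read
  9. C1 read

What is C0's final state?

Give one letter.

Answer: S

Derivation:
Op 1: C0 read [C0 read from I: no other sharers -> C0=E (exclusive)] -> [E,I,I]
Op 2: C2 write [C2 write: invalidate ['C0=E'] -> C2=M] -> [I,I,M]
Op 3: C1 read [C1 read from I: others=['C2=M'] -> C1=S, others downsized to S] -> [I,S,S]
Op 4: C2 read [C2 read: already in S, no change] -> [I,S,S]
Op 5: C0 write [C0 write: invalidate ['C1=S', 'C2=S'] -> C0=M] -> [M,I,I]
Op 6: C2 read [C2 read from I: others=['C0=M'] -> C2=S, others downsized to S] -> [S,I,S]
Op 7: C0 write [C0 write: invalidate ['C2=S'] -> C0=M] -> [M,I,I]
Op 8: C2 read [C2 read from I: others=['C0=M'] -> C2=S, others downsized to S] -> [S,I,S]
Op 9: C1 read [C1 read from I: others=['C0=S', 'C2=S'] -> C1=S, others downsized to S] -> [S,S,S]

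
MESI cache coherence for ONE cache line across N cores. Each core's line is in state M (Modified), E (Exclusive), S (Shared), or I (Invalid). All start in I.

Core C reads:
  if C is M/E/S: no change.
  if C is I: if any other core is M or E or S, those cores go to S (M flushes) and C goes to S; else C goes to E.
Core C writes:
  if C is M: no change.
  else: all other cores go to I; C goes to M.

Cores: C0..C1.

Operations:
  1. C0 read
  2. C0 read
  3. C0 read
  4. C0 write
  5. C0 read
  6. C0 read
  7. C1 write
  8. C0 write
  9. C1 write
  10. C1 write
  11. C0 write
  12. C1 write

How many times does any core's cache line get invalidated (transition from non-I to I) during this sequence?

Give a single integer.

Answer: 5

Derivation:
Op 1: C0 read [C0 read from I: no other sharers -> C0=E (exclusive)] -> [E,I] (invalidations this op: 0; running total: 0)
Op 2: C0 read [C0 read: already in E, no change] -> [E,I] (invalidations this op: 0; running total: 0)
Op 3: C0 read [C0 read: already in E, no change] -> [E,I] (invalidations this op: 0; running total: 0)
Op 4: C0 write [C0 write: invalidate none -> C0=M] -> [M,I] (invalidations this op: 0; running total: 0)
Op 5: C0 read [C0 read: already in M, no change] -> [M,I] (invalidations this op: 0; running total: 0)
Op 6: C0 read [C0 read: already in M, no change] -> [M,I] (invalidations this op: 0; running total: 0)
Op 7: C1 write [C1 write: invalidate ['C0=M'] -> C1=M] -> [I,M] (invalidations this op: 1; running total: 1)
Op 8: C0 write [C0 write: invalidate ['C1=M'] -> C0=M] -> [M,I] (invalidations this op: 1; running total: 2)
Op 9: C1 write [C1 write: invalidate ['C0=M'] -> C1=M] -> [I,M] (invalidations this op: 1; running total: 3)
Op 10: C1 write [C1 write: already M (modified), no change] -> [I,M] (invalidations this op: 0; running total: 3)
Op 11: C0 write [C0 write: invalidate ['C1=M'] -> C0=M] -> [M,I] (invalidations this op: 1; running total: 4)
Op 12: C1 write [C1 write: invalidate ['C0=M'] -> C1=M] -> [I,M] (invalidations this op: 1; running total: 5)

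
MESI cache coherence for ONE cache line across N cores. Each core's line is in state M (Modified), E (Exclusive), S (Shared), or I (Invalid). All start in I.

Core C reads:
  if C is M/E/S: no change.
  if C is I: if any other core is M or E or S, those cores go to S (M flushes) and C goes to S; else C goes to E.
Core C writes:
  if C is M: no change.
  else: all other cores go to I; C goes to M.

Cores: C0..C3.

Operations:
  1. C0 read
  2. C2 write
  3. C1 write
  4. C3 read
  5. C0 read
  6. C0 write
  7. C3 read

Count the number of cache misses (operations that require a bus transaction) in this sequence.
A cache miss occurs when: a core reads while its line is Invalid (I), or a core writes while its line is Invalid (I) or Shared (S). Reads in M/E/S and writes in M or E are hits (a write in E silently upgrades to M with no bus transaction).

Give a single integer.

Op 1: C0 read [C0 read from I: no other sharers -> C0=E (exclusive)] -> [E,I,I,I] [MISS #1: read from I]
Op 2: C2 write [C2 write: invalidate ['C0=E'] -> C2=M] -> [I,I,M,I] [MISS #2: write from I]
Op 3: C1 write [C1 write: invalidate ['C2=M'] -> C1=M] -> [I,M,I,I] [MISS #3: write from I]
Op 4: C3 read [C3 read from I: others=['C1=M'] -> C3=S, others downsized to S] -> [I,S,I,S] [MISS #4: read from I]
Op 5: C0 read [C0 read from I: others=['C1=S', 'C3=S'] -> C0=S, others downsized to S] -> [S,S,I,S] [MISS #5: read from I]
Op 6: C0 write [C0 write: invalidate ['C1=S', 'C3=S'] -> C0=M] -> [M,I,I,I] [MISS #6: write from S]
Op 7: C3 read [C3 read from I: others=['C0=M'] -> C3=S, others downsized to S] -> [S,I,I,S] [MISS #7: read from I]

Answer: 7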